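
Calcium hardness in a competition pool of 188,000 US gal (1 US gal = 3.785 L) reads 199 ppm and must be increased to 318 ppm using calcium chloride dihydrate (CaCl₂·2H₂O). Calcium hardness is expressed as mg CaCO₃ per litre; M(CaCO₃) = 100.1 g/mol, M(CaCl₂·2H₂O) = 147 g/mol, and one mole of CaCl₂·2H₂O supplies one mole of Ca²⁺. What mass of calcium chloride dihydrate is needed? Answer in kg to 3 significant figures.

Volume: 188,000 US gal × 3.785 L/gal = 711,580 L.
Hardness to add: (318 − 199) = 119 mg/L as CaCO₃ × 711,580 L = 84,680 g as CaCO₃.
Moles of Ca²⁺ (1 mol Ca²⁺ ≡ 1 mol CaCO₃): 84,680 / 100.1 g/mol = 845.9 mol.
Mass of CaCl₂·2H₂O: 845.9 × 147 = 124,400 g.

124 kg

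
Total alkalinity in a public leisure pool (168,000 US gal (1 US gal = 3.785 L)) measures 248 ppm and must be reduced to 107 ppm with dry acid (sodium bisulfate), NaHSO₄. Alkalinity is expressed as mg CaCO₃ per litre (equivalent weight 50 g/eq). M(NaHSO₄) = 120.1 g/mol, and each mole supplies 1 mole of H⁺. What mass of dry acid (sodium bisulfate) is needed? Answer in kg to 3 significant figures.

Volume: 168,000 US gal × 3.785 L/gal = 635,880 L.
Alkalinity to neutralize: (248 − 107) = 141 mg/L as CaCO₃ × 635,880 L = 89,660 g as CaCO₃.
Equivalents of H⁺ required: 89,660 ÷ 50 g/eq = 1793 eq = 1793 mol NaHSO₄.
Mass of NaHSO₄: 1793 × 120.1 = 215,400 g.

215 kg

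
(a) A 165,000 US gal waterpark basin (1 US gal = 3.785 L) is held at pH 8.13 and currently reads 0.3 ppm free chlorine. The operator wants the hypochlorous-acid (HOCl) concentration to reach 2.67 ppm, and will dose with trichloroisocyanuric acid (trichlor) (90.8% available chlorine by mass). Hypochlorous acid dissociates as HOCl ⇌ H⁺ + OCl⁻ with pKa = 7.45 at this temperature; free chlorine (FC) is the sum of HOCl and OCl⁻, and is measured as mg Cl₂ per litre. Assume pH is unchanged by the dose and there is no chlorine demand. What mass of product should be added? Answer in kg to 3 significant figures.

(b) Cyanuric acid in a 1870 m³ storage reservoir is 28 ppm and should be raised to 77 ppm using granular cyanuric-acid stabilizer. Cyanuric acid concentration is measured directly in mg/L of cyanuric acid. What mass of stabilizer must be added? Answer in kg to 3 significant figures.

(a) 10.4 kg; (b) 91.6 kg

(a) Volume: 165,000 US gal × 3.785 L/gal = 624,525 L.
(a) [OCl⁻]/[HOCl] = 10^(pH − pKa) = 10^(8.13 − 7.45) = 4.786; fraction as HOCl = 1/(1 + 4.786) = 0.1728.
(a) Free chlorine required for 2.67 ppm HOCl: 2.67 / 0.1728 = 15.45 ppm.
(a) FC to add: 15.45 − 0.3 = 15.15 mg/L as Cl₂.
(a) Cl₂ equivalent: 15.15 mg/L × 624,525 L = 9461 g.
(a) Product at 90.8% available Cl: 9461 / 0.908 = 10,420 g.

(b) Volume: 1870 m³ = 1,870,000 L.
(b) CYA to add: (77 − 28) = 49 mg/L × 1,870,000 L = 91,630 g cyanuric acid.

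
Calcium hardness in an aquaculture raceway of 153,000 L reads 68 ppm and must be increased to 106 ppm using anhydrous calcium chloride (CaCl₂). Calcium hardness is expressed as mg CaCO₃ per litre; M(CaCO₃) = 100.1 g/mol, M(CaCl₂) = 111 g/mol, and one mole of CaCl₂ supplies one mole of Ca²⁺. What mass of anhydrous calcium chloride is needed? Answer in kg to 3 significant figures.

Hardness to add: (106 − 68) = 38 mg/L as CaCO₃ × 153,000 L = 5814 g as CaCO₃.
Moles of Ca²⁺ (1 mol Ca²⁺ ≡ 1 mol CaCO₃): 5814 / 100.1 g/mol = 58.08 mol.
Mass of CaCl₂: 58.08 × 111 = 6447 g.

6.45 kg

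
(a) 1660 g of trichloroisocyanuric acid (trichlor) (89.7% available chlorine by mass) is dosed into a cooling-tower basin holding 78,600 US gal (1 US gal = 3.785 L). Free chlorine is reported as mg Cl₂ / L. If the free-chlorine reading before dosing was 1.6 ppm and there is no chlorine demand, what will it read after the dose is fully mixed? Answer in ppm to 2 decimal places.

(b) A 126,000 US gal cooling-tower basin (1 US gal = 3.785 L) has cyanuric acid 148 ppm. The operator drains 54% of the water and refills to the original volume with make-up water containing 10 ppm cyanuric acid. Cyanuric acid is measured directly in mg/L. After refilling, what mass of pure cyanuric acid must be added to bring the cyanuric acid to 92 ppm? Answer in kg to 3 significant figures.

(a) Volume: 78,600 US gal × 3.785 L/gal = 297,501 L.
(a) Available chlorine delivered: 1660 g × 0.897 = 1489 g as Cl₂.
(a) Concentration rise: 1489 g / 297,501 L = 5.005 mg/L = 5.01 ppm.
(a) Final FC: 1.6 + 5.01 = 6.61 ppm.

(b) Volume: 126,000 US gal × 3.785 L/gal = 476,910 L.
(b) After draining 54% and refilling: 148 × 0.46 + 10 × 0.54 = 73.48 ppm.
(b) Deficit to target: 92 − 73.48 = 18.52 mg/L.
(b) Mass: 18.52 mg/L × 476,910 L = 8832 g cyanuric acid.

(a) 6.61 ppm; (b) 8.83 kg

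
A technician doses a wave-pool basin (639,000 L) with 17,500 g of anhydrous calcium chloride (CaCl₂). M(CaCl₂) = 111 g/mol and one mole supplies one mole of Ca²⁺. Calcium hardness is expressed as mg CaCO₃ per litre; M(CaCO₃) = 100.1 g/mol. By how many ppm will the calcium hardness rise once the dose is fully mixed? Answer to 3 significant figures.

24.7 ppm

Moles of Ca²⁺: 17,500 g ÷ 111 g/mol = 157.7 mol.
As CaCO₃: 157.7 mol × 100.1 g/mol = 15,780 g.
Rise: 15,780 g / 639,000 L × 1000 = 24.7 mg/L.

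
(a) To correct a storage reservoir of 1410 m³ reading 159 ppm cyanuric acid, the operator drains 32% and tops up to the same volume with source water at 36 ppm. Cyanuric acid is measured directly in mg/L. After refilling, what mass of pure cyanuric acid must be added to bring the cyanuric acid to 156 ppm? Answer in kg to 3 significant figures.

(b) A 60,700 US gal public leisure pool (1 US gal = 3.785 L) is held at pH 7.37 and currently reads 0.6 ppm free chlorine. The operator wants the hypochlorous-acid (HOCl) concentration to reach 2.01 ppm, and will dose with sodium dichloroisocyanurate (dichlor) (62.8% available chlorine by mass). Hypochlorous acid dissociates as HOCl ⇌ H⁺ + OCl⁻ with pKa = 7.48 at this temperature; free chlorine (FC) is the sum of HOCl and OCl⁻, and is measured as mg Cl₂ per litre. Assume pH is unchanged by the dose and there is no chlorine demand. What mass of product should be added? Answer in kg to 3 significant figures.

(a) Volume: 1410 m³ = 1,410,000 L.
(a) After draining 32% and refilling: 159 × 0.68 + 36 × 0.32 = 119.64 ppm.
(a) Deficit to target: 156 − 119.64 = 36.36 mg/L.
(a) Mass: 36.36 mg/L × 1,410,000 L = 51,270 g cyanuric acid.

(b) Volume: 60,700 US gal × 3.785 L/gal = 229,750 L.
(b) [OCl⁻]/[HOCl] = 10^(pH − pKa) = 10^(7.37 − 7.48) = 0.7762; fraction as HOCl = 1/(1 + 0.7762) = 0.563.
(b) Free chlorine required for 2.01 ppm HOCl: 2.01 / 0.563 = 3.57 ppm.
(b) FC to add: 3.57 − 0.6 = 2.97 mg/L as Cl₂.
(b) Cl₂ equivalent: 2.97 mg/L × 229,750 L = 682.4 g.
(b) Product at 62.8% available Cl: 682.4 / 0.628 = 1087 g.

(a) 51.3 kg; (b) 1.09 kg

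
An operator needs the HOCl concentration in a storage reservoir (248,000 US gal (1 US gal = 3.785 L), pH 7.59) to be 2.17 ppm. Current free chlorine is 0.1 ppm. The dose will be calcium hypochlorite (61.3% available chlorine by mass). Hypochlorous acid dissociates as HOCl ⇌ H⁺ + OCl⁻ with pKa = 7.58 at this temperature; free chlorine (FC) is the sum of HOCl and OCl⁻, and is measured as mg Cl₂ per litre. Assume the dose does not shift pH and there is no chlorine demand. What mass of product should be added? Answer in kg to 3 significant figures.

Volume: 248,000 US gal × 3.785 L/gal = 938,680 L.
[OCl⁻]/[HOCl] = 10^(pH − pKa) = 10^(7.59 − 7.58) = 1.023; fraction as HOCl = 1/(1 + 1.023) = 0.4942.
Free chlorine required for 2.17 ppm HOCl: 2.17 / 0.4942 = 4.391 ppm.
FC to add: 4.391 − 0.1 = 4.291 mg/L as Cl₂.
Cl₂ equivalent: 4.291 mg/L × 938,680 L = 4027 g.
Product at 61.3% available Cl: 4027 / 0.613 = 6570 g.

6.57 kg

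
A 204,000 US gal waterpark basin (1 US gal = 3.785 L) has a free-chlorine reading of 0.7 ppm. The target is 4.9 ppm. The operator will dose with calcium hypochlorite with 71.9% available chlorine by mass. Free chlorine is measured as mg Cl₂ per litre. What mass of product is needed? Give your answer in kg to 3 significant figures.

Volume: 204,000 US gal × 3.785 L/gal = 772,140 L.
Chlorine deficit: 4.9 − 0.7 = 4.2 ppm = 4.2 mg/L as Cl₂.
Cl₂ equivalent needed: 4.2 mg/L × 772,140 L = 3,243,000 mg = 3243 g.
Product at 71.9% available chlorine: 3243 / 0.719 = 4510 g.

4.51 kg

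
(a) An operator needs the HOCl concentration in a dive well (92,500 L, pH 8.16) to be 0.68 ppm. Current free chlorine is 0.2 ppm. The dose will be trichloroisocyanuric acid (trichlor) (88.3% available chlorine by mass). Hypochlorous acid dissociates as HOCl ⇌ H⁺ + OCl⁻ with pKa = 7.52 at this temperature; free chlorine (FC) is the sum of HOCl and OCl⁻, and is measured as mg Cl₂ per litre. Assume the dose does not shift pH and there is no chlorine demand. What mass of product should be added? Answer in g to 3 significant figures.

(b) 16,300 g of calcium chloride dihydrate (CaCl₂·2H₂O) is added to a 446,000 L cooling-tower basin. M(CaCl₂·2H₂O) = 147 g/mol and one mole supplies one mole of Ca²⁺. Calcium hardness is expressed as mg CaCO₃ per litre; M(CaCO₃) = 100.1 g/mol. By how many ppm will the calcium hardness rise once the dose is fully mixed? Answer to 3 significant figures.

(a) [OCl⁻]/[HOCl] = 10^(pH − pKa) = 10^(8.16 − 7.52) = 4.365; fraction as HOCl = 1/(1 + 4.365) = 0.1864.
(a) Free chlorine required for 0.68 ppm HOCl: 0.68 / 0.1864 = 3.648 ppm.
(a) FC to add: 3.648 − 0.2 = 3.448 mg/L as Cl₂.
(a) Cl₂ equivalent: 3.448 mg/L × 92,500 L = 319 g.
(a) Product at 88.3% available Cl: 319 / 0.883 = 361.2 g.

(b) Moles of Ca²⁺: 16,300 g ÷ 147 g/mol = 110.9 mol.
(b) As CaCO₃: 110.9 mol × 100.1 g/mol = 11,100 g.
(b) Rise: 11,100 g / 446,000 L × 1000 = 24.89 mg/L.

(a) 361 g; (b) 24.9 ppm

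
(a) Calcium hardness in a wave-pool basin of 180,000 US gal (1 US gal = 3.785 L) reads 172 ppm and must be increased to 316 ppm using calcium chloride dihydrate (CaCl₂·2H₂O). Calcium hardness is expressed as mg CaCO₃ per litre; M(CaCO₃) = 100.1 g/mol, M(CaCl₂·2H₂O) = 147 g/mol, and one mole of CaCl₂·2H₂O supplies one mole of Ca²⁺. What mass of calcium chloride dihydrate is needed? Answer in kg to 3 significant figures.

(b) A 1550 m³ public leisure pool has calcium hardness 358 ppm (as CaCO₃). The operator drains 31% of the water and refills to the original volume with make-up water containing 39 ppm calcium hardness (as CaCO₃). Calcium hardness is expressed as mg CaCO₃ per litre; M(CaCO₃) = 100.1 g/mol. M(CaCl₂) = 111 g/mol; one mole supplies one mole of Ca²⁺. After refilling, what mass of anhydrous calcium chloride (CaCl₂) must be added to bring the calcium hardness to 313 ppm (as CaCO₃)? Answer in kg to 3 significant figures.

(a) 144 kg; (b) 92.6 kg

(a) Volume: 180,000 US gal × 3.785 L/gal = 681,300 L.
(a) Hardness to add: (316 − 172) = 144 mg/L as CaCO₃ × 681,300 L = 98,110 g as CaCO₃.
(a) Moles of Ca²⁺ (1 mol Ca²⁺ ≡ 1 mol CaCO₃): 98,110 / 100.1 g/mol = 980.1 mol.
(a) Mass of CaCl₂·2H₂O: 980.1 × 147 = 144,100 g.

(b) Volume: 1550 m³ = 1,550,000 L.
(b) After draining 31% and refilling: 358 × 0.69 + 39 × 0.31 = 259.11 ppm.
(b) Deficit to target: 313 − 259.11 = 53.89 mg/L.
(b) As CaCO₃: 53.89 mg/L × 1,550,000 L = 83,530 g; ÷ 100.1 = 834.5 mol Ca²⁺.
(b) Mass: 834.5 × 111 = 92,630 g.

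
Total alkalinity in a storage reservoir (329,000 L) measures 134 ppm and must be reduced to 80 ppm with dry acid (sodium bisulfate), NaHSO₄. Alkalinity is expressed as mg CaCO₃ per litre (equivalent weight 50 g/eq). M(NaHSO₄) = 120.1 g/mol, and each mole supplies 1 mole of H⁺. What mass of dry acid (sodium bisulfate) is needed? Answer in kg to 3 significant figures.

42.7 kg

Alkalinity to neutralize: (134 − 80) = 54 mg/L as CaCO₃ × 329,000 L = 17,770 g as CaCO₃.
Equivalents of H⁺ required: 17,770 ÷ 50 g/eq = 355.3 eq = 355.3 mol NaHSO₄.
Mass of NaHSO₄: 355.3 × 120.1 = 42,670 g.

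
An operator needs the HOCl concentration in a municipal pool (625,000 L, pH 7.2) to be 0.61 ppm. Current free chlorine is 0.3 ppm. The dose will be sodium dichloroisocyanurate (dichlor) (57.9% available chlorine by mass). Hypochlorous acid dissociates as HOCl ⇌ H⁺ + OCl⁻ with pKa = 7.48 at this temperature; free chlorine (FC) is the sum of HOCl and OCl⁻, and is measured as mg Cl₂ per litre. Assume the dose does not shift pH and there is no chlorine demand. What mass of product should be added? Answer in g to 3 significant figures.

680 g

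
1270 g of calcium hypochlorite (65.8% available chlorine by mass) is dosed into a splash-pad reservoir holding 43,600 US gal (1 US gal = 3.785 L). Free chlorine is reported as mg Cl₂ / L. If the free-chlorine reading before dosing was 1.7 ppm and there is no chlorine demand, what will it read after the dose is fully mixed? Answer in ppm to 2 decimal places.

Volume: 43,600 US gal × 3.785 L/gal = 165,026 L.
Available chlorine delivered: 1270 g × 0.658 = 835.7 g as Cl₂.
Concentration rise: 835.7 g / 165,026 L = 5.064 mg/L = 5.06 ppm.
Final FC: 1.7 + 5.06 = 6.76 ppm.

6.76 ppm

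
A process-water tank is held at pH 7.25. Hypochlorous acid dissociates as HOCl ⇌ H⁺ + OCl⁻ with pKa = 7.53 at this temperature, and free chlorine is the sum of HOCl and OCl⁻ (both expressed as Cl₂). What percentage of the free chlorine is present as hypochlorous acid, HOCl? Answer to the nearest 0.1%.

[OCl⁻]/[HOCl] = 10^(pH − pKa) = 10^(7.25 − 7.53) = 10^-0.28 = 0.5248.
Fraction as HOCl = 1 / (1 + 0.5248) = 0.6558.

65.6%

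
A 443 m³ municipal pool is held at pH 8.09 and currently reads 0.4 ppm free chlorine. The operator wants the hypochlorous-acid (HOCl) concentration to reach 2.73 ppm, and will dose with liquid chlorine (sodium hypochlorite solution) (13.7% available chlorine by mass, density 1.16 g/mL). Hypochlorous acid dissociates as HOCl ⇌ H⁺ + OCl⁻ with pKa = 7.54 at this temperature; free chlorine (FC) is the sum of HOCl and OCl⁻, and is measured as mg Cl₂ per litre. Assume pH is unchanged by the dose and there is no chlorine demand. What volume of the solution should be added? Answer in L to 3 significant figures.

Volume: 443 m³ = 443,000 L.
[OCl⁻]/[HOCl] = 10^(pH − pKa) = 10^(8.09 − 7.54) = 3.548; fraction as HOCl = 1/(1 + 3.548) = 0.2199.
Free chlorine required for 2.73 ppm HOCl: 2.73 / 0.2199 = 12.42 ppm.
FC to add: 12.42 − 0.4 = 12.02 mg/L as Cl₂.
Cl₂ equivalent: 12.02 mg/L × 443,000 L = 5323 g.
Product at 13.7% available Cl: 5323 / 0.137 = 38,860 g.
Volume: 38,860 g ÷ 1.16 g/mL = 33,500 mL.

33.5 L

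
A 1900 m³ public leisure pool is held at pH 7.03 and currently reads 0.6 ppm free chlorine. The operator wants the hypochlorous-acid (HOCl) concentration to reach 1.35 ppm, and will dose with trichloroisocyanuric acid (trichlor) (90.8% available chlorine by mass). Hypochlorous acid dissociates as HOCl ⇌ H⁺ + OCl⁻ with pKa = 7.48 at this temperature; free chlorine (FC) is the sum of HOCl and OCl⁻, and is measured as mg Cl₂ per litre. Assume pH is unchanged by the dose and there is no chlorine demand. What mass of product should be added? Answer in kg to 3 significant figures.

Volume: 1900 m³ = 1,900,000 L.
[OCl⁻]/[HOCl] = 10^(pH − pKa) = 10^(7.03 − 7.48) = 0.3548; fraction as HOCl = 1/(1 + 0.3548) = 0.7381.
Free chlorine required for 1.35 ppm HOCl: 1.35 / 0.7381 = 1.829 ppm.
FC to add: 1.829 − 0.6 = 1.229 mg/L as Cl₂.
Cl₂ equivalent: 1.229 mg/L × 1,900,000 L = 2335 g.
Product at 90.8% available Cl: 2335 / 0.908 = 2572 g.

2.57 kg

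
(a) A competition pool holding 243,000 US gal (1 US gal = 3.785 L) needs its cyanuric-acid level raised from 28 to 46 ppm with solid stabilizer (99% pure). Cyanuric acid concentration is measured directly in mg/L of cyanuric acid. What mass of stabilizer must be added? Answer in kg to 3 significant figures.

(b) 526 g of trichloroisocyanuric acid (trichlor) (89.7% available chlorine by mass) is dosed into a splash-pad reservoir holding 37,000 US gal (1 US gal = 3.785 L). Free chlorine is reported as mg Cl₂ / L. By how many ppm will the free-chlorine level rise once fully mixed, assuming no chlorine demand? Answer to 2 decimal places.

(a) 16.7 kg; (b) 3.37 ppm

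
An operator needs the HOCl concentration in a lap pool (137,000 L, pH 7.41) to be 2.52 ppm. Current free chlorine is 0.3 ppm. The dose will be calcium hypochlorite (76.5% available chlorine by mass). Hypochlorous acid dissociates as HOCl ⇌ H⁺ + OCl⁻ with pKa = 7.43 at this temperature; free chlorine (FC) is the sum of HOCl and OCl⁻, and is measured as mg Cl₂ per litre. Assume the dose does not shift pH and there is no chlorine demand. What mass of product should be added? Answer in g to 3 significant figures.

829 g

[OCl⁻]/[HOCl] = 10^(pH − pKa) = 10^(7.41 − 7.43) = 0.955; fraction as HOCl = 1/(1 + 0.955) = 0.5115.
Free chlorine required for 2.52 ppm HOCl: 2.52 / 0.5115 = 4.927 ppm.
FC to add: 4.927 − 0.3 = 4.627 mg/L as Cl₂.
Cl₂ equivalent: 4.627 mg/L × 137,000 L = 633.8 g.
Product at 76.5% available Cl: 633.8 / 0.765 = 828.6 g.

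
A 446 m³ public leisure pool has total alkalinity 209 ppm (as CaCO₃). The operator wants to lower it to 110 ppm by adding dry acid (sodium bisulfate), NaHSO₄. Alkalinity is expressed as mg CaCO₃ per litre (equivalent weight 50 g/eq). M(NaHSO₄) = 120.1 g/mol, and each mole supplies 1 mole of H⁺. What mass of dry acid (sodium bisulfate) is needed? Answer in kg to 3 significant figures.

106 kg

Volume: 446 m³ = 446,000 L.
Alkalinity to neutralize: (209 − 110) = 99 mg/L as CaCO₃ × 446,000 L = 44,150 g as CaCO₃.
Equivalents of H⁺ required: 44,150 ÷ 50 g/eq = 883.1 eq = 883.1 mol NaHSO₄.
Mass of NaHSO₄: 883.1 × 120.1 = 106,100 g.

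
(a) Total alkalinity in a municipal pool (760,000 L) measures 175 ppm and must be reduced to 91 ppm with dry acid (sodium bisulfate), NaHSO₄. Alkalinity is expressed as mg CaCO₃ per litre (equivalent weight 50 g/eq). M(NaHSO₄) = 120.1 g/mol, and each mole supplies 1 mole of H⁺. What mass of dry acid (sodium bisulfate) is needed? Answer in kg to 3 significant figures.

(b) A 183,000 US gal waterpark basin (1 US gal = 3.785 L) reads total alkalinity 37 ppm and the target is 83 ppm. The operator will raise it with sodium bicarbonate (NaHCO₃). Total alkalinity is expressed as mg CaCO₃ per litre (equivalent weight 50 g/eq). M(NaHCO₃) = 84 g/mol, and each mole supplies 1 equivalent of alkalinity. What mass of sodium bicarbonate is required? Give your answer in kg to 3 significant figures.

(a) Alkalinity to neutralize: (175 − 91) = 84 mg/L as CaCO₃ × 760,000 L = 63,840 g as CaCO₃.
(a) Equivalents of H⁺ required: 63,840 ÷ 50 g/eq = 1277 eq = 1277 mol NaHSO₄.
(a) Mass of NaHSO₄: 1277 × 120.1 = 153,300 g.

(b) Volume: 183,000 US gal × 3.785 L/gal = 692,655 L.
(b) Alkalinity to add: (83 − 37) = 46 mg/L as CaCO₃ × 692,655 L = 31,860 g as CaCO₃.
(b) Equivalents: 31,860 g ÷ 50 g/eq = 637.2 eq.
(b) NaHCO₃ supplies 1 eq per mole → 637.2 mol.
(b) Mass: 637.2 mol × 84 g/mol = 53,530 g.

(a) 153 kg; (b) 53.5 kg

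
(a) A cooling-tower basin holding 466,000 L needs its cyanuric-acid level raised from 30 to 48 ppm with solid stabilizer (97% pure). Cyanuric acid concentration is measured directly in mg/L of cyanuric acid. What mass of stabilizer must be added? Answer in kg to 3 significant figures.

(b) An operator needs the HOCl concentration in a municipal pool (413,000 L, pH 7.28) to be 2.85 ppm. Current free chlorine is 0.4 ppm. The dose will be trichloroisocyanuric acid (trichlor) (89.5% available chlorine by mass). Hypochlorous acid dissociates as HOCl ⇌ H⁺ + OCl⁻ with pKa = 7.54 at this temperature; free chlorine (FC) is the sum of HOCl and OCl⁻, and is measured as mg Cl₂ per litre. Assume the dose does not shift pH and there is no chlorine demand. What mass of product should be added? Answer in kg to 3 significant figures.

(a) 8.65 kg; (b) 1.85 kg

(a) CYA to add: (48 − 30) = 18 mg/L × 466,000 L = 8388 g cyanuric acid.
(a) At 97% purity: 8388 / 0.97 = 8647 g product.

(b) [OCl⁻]/[HOCl] = 10^(pH − pKa) = 10^(7.28 − 7.54) = 0.5495; fraction as HOCl = 1/(1 + 0.5495) = 0.6454.
(b) Free chlorine required for 2.85 ppm HOCl: 2.85 / 0.6454 = 4.416 ppm.
(b) FC to add: 4.416 − 0.4 = 4.016 mg/L as Cl₂.
(b) Cl₂ equivalent: 4.016 mg/L × 413,000 L = 1659 g.
(b) Product at 89.5% available Cl: 1659 / 0.895 = 1853 g.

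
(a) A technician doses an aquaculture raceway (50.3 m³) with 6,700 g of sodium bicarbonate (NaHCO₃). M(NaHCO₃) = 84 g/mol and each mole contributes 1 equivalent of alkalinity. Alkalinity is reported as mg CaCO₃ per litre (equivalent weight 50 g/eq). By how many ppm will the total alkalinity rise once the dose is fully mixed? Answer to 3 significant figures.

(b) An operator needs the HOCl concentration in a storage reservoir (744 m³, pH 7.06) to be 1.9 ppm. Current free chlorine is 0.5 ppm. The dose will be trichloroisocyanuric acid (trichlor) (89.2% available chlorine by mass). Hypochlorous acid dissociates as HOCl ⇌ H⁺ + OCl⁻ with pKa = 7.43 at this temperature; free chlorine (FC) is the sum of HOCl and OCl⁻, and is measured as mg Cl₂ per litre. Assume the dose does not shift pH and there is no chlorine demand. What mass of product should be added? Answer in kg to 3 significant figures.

(a) 79.3 ppm; (b) 1.84 kg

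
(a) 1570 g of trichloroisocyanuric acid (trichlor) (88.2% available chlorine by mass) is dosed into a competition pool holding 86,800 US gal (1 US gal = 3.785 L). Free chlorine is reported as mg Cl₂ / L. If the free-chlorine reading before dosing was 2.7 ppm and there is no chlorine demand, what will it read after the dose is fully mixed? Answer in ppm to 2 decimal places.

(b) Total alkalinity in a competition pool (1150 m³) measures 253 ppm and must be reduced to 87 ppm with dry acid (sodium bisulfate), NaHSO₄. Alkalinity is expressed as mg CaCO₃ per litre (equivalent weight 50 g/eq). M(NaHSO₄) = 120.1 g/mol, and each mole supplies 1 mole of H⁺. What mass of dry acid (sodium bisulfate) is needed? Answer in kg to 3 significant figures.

(a) 6.91 ppm; (b) 459 kg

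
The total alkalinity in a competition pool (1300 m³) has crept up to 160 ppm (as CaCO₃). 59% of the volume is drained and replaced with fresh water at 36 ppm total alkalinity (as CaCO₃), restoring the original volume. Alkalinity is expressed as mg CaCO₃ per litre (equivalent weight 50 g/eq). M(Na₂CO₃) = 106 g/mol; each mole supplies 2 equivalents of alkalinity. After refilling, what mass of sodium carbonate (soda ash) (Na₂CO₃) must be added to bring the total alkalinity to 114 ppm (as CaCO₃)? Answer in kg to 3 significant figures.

Volume: 1300 m³ = 1,300,000 L.
After draining 59% and refilling: 160 × 0.41 + 36 × 0.59 = 86.84 ppm.
Deficit to target: 114 − 86.84 = 27.16 mg/L.
As CaCO₃: 27.16 mg/L × 1,300,000 L = 35,310 g; ÷ 50 g/eq ÷ 2 = 353.1 mol Na₂CO₃.
Mass: 353.1 × 106 = 37,430 g.

37.4 kg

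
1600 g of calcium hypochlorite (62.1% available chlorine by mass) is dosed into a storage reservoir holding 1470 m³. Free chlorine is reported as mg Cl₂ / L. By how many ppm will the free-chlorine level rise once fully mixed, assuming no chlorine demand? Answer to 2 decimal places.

0.68 ppm

Volume: 1470 m³ = 1,470,000 L.
Available chlorine delivered: 1600 g × 0.621 = 993.6 g as Cl₂.
Concentration rise: 993.6 g / 1,470,000 L = 0.6759 mg/L = 0.68 ppm.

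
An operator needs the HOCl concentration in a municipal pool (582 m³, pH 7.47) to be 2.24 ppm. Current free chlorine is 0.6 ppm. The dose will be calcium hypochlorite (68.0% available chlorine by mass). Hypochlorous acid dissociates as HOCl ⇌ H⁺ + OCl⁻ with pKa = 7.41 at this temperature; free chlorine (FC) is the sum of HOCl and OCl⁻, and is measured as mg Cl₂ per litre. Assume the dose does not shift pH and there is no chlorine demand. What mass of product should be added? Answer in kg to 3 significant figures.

Volume: 582 m³ = 582,000 L.
[OCl⁻]/[HOCl] = 10^(pH − pKa) = 10^(7.47 − 7.41) = 1.148; fraction as HOCl = 1/(1 + 1.148) = 0.4655.
Free chlorine required for 2.24 ppm HOCl: 2.24 / 0.4655 = 4.812 ppm.
FC to add: 4.812 − 0.6 = 4.212 mg/L as Cl₂.
Cl₂ equivalent: 4.212 mg/L × 582,000 L = 2451 g.
Product at 68.0% available Cl: 2451 / 0.68 = 3605 g.

3.60 kg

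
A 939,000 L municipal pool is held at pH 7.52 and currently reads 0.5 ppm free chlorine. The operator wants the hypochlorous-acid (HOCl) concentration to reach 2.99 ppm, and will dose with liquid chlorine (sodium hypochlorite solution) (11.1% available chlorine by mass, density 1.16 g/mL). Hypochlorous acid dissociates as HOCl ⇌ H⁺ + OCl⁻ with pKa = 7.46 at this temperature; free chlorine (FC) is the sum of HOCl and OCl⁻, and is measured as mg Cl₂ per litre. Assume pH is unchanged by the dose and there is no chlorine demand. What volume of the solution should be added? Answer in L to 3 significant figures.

43.2 L

[OCl⁻]/[HOCl] = 10^(pH − pKa) = 10^(7.52 − 7.46) = 1.148; fraction as HOCl = 1/(1 + 1.148) = 0.4655.
Free chlorine required for 2.99 ppm HOCl: 2.99 / 0.4655 = 6.423 ppm.
FC to add: 6.423 − 0.5 = 5.923 mg/L as Cl₂.
Cl₂ equivalent: 5.923 mg/L × 939,000 L = 5562 g.
Product at 11.1% available Cl: 5562 / 0.111 = 50,110 g.
Volume: 50,110 g ÷ 1.16 g/mL = 43,190 mL.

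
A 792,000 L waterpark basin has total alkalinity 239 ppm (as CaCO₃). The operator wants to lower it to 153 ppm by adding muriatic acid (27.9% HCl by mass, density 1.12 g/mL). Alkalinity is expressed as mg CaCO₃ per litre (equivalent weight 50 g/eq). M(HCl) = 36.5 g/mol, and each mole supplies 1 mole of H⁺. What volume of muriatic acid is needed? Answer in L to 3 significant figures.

Alkalinity to neutralize: (239 − 153) = 86 mg/L as CaCO₃ × 792,000 L = 68,110 g as CaCO₃.
Equivalents of H⁺ required: 68,110 ÷ 50 g/eq = 1362 eq = 1362 mol HCl.
Mass of HCl: 1362 × 36.5 = 49,720 g.
Mass of 27.9% solution: 49,720 / 0.279 = 178,200 g.
Volume: 178,200 g ÷ 1.12 g/mL = 159,100 mL.

159 L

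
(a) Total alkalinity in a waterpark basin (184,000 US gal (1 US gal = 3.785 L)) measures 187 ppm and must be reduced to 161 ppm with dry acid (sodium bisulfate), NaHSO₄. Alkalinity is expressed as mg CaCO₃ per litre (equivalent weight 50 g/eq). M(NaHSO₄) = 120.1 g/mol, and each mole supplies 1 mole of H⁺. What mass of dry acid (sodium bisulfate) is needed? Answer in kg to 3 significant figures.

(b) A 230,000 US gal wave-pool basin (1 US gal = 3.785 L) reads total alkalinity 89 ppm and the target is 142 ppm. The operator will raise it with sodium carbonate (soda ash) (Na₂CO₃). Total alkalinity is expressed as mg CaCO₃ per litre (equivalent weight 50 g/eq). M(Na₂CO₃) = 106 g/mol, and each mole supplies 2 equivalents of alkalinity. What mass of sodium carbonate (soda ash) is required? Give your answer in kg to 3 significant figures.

(a) Volume: 184,000 US gal × 3.785 L/gal = 696,440 L.
(a) Alkalinity to neutralize: (187 − 161) = 26 mg/L as CaCO₃ × 696,440 L = 18,110 g as CaCO₃.
(a) Equivalents of H⁺ required: 18,110 ÷ 50 g/eq = 362.1 eq = 362.1 mol NaHSO₄.
(a) Mass of NaHSO₄: 362.1 × 120.1 = 43,490 g.

(b) Volume: 230,000 US gal × 3.785 L/gal = 870,550 L.
(b) Alkalinity to add: (142 − 89) = 53 mg/L as CaCO₃ × 870,550 L = 46,140 g as CaCO₃.
(b) Equivalents: 46,140 g ÷ 50 g/eq = 922.8 eq.
(b) Each mole of Na₂CO₃ supplies 2 eq, so 922.8 / 2 = 461.4 mol.
(b) Mass: 461.4 mol × 106 g/mol = 48,910 g.

(a) 43.5 kg; (b) 48.9 kg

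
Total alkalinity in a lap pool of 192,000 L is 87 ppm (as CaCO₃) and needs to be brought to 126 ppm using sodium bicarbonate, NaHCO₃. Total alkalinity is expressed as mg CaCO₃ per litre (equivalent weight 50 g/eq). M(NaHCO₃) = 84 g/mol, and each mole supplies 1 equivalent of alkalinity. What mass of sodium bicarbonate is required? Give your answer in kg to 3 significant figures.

Alkalinity to add: (126 − 87) = 39 mg/L as CaCO₃ × 192,000 L = 7488 g as CaCO₃.
Equivalents: 7488 g ÷ 50 g/eq = 149.8 eq.
NaHCO₃ supplies 1 eq per mole → 149.8 mol.
Mass: 149.8 mol × 84 g/mol = 12,580 g.

12.6 kg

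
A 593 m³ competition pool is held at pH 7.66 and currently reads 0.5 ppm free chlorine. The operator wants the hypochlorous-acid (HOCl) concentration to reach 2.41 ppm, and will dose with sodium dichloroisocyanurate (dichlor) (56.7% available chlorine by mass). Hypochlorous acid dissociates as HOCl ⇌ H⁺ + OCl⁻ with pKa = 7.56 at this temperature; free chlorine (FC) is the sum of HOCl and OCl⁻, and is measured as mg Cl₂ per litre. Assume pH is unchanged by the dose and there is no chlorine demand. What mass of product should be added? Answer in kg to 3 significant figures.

5.17 kg

Volume: 593 m³ = 593,000 L.
[OCl⁻]/[HOCl] = 10^(pH − pKa) = 10^(7.66 − 7.56) = 1.259; fraction as HOCl = 1/(1 + 1.259) = 0.4427.
Free chlorine required for 2.41 ppm HOCl: 2.41 / 0.4427 = 5.444 ppm.
FC to add: 5.444 − 0.5 = 4.944 mg/L as Cl₂.
Cl₂ equivalent: 4.944 mg/L × 593,000 L = 2932 g.
Product at 56.7% available Cl: 2932 / 0.567 = 5171 g.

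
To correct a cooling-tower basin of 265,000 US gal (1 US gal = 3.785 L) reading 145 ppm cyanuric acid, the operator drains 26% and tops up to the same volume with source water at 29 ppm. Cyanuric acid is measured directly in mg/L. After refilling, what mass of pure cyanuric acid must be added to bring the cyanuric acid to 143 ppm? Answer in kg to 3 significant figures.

28.2 kg

Volume: 265,000 US gal × 3.785 L/gal = 1,003,025 L.
After draining 26% and refilling: 145 × 0.74 + 29 × 0.26 = 114.84 ppm.
Deficit to target: 143 − 114.84 = 28.16 mg/L.
Mass: 28.16 mg/L × 1,003,025 L = 28,250 g cyanuric acid.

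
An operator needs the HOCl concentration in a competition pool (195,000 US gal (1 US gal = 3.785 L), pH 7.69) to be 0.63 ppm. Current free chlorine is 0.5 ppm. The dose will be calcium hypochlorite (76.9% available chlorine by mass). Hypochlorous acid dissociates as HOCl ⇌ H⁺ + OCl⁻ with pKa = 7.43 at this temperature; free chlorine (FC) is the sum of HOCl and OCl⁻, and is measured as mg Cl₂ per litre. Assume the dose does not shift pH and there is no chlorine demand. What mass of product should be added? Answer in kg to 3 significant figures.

1.23 kg

Volume: 195,000 US gal × 3.785 L/gal = 738,075 L.
[OCl⁻]/[HOCl] = 10^(pH − pKa) = 10^(7.69 − 7.43) = 1.82; fraction as HOCl = 1/(1 + 1.82) = 0.3546.
Free chlorine required for 0.63 ppm HOCl: 0.63 / 0.3546 = 1.776 ppm.
FC to add: 1.776 − 0.5 = 1.276 mg/L as Cl₂.
Cl₂ equivalent: 1.276 mg/L × 738,075 L = 942.1 g.
Product at 76.9% available Cl: 942.1 / 0.769 = 1225 g.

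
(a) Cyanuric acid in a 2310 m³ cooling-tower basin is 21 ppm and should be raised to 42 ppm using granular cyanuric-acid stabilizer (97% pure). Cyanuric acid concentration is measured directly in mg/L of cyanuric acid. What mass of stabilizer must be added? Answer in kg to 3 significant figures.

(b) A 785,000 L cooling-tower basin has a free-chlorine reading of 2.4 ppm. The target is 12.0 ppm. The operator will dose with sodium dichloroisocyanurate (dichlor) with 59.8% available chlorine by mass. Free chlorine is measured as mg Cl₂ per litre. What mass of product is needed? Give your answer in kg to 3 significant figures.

(a) 50.0 kg; (b) 12.6 kg

(a) Volume: 2310 m³ = 2,310,000 L.
(a) CYA to add: (42 − 21) = 21 mg/L × 2,310,000 L = 48,510 g cyanuric acid.
(a) At 97% purity: 48,510 / 0.97 = 50,010 g product.

(b) Chlorine deficit: 12.0 − 2.4 = 9.6 ppm = 9.6 mg/L as Cl₂.
(b) Cl₂ equivalent needed: 9.6 mg/L × 785,000 L = 7,536,000 mg = 7536 g.
(b) Product at 59.8% available chlorine: 7536 / 0.598 = 12,600 g.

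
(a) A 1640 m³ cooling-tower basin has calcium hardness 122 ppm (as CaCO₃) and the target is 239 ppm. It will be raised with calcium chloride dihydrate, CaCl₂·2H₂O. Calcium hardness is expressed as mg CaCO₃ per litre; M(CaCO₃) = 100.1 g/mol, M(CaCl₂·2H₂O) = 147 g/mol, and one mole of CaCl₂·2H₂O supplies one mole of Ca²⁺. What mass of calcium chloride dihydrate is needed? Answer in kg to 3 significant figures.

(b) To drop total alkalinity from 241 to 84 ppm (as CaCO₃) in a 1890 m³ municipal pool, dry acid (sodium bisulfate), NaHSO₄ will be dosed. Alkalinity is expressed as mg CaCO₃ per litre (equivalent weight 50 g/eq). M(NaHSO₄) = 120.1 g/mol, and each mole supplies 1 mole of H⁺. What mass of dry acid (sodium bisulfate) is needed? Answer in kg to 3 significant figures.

(a) Volume: 1640 m³ = 1,640,000 L.
(a) Hardness to add: (239 − 122) = 117 mg/L as CaCO₃ × 1,640,000 L = 191,900 g as CaCO₃.
(a) Moles of Ca²⁺ (1 mol Ca²⁺ ≡ 1 mol CaCO₃): 191,900 / 100.1 g/mol = 1917 mol.
(a) Mass of CaCl₂·2H₂O: 1917 × 147 = 281,800 g.

(b) Volume: 1890 m³ = 1,890,000 L.
(b) Alkalinity to neutralize: (241 − 84) = 157 mg/L as CaCO₃ × 1,890,000 L = 296,700 g as CaCO₃.
(b) Equivalents of H⁺ required: 296,700 ÷ 50 g/eq = 5935 eq = 5935 mol NaHSO₄.
(b) Mass of NaHSO₄: 5935 × 120.1 = 712,700 g.

(a) 282 kg; (b) 713 kg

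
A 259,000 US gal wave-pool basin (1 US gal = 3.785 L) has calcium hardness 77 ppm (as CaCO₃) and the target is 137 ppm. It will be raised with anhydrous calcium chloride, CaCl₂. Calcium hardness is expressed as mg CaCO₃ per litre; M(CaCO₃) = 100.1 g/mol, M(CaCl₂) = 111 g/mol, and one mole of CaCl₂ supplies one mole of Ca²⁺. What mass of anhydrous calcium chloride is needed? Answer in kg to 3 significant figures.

Volume: 259,000 US gal × 3.785 L/gal = 980,315 L.
Hardness to add: (137 − 77) = 60 mg/L as CaCO₃ × 980,315 L = 58,820 g as CaCO₃.
Moles of Ca²⁺ (1 mol Ca²⁺ ≡ 1 mol CaCO₃): 58,820 / 100.1 g/mol = 587.6 mol.
Mass of CaCl₂: 587.6 × 111 = 65,220 g.

65.2 kg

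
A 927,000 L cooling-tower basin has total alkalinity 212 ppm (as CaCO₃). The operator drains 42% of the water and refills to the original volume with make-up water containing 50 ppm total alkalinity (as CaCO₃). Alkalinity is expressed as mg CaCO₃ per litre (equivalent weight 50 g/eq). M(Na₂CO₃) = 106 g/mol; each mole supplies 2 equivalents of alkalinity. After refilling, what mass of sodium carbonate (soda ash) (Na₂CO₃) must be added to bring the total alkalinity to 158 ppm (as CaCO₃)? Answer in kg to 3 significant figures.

13.8 kg

After draining 42% and refilling: 212 × 0.58 + 50 × 0.42 = 143.96 ppm.
Deficit to target: 158 − 143.96 = 14.04 mg/L.
As CaCO₃: 14.04 mg/L × 927,000 L = 13,020 g; ÷ 50 g/eq ÷ 2 = 130.2 mol Na₂CO₃.
Mass: 130.2 × 106 = 13,800 g.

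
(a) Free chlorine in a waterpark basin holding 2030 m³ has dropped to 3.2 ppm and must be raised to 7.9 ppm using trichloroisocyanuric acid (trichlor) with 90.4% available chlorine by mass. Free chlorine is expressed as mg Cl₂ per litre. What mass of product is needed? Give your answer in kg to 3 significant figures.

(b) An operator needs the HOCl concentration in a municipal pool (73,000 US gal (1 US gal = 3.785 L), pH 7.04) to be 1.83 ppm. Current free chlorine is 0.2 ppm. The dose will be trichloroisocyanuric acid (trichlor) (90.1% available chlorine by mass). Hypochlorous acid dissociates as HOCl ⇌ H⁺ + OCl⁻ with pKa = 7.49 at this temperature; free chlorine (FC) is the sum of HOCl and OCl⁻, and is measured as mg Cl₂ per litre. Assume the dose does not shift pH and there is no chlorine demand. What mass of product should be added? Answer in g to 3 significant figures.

(a) Volume: 2030 m³ = 2,030,000 L.
(a) Chlorine deficit: 7.9 − 3.2 = 4.7 ppm = 4.7 mg/L as Cl₂.
(a) Cl₂ equivalent needed: 4.7 mg/L × 2,030,000 L = 9,541,000 mg = 9541 g.
(a) Product at 90.4% available chlorine: 9541 / 0.904 = 10,550 g.

(b) Volume: 73,000 US gal × 3.785 L/gal = 276,305 L.
(b) [OCl⁻]/[HOCl] = 10^(pH − pKa) = 10^(7.04 − 7.49) = 0.3548; fraction as HOCl = 1/(1 + 0.3548) = 0.7381.
(b) Free chlorine required for 1.83 ppm HOCl: 1.83 / 0.7381 = 2.479 ppm.
(b) FC to add: 2.479 − 0.2 = 2.279 mg/L as Cl₂.
(b) Cl₂ equivalent: 2.279 mg/L × 276,305 L = 629.8 g.
(b) Product at 90.1% available Cl: 629.8 / 0.901 = 699 g.

(a) 10.6 kg; (b) 699 g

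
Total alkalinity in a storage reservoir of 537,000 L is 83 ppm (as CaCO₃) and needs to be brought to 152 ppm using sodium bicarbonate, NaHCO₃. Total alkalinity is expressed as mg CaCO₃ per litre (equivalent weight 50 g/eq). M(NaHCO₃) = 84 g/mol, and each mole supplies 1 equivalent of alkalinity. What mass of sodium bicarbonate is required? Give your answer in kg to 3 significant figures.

62.2 kg

Alkalinity to add: (152 − 83) = 69 mg/L as CaCO₃ × 537,000 L = 37,050 g as CaCO₃.
Equivalents: 37,050 g ÷ 50 g/eq = 741.1 eq.
NaHCO₃ supplies 1 eq per mole → 741.1 mol.
Mass: 741.1 mol × 84 g/mol = 62,250 g.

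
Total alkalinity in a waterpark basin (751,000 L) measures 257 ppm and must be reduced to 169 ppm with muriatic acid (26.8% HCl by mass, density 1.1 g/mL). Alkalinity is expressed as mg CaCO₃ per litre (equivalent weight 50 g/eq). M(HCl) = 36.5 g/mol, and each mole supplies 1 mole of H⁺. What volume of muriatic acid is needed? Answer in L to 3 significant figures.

Alkalinity to neutralize: (257 − 169) = 88 mg/L as CaCO₃ × 751,000 L = 66,090 g as CaCO₃.
Equivalents of H⁺ required: 66,090 ÷ 50 g/eq = 1322 eq = 1322 mol HCl.
Mass of HCl: 1322 × 36.5 = 48,240 g.
Mass of 26.8% solution: 48,240 / 0.268 = 180,000 g.
Volume: 180,000 g ÷ 1.1 g/mL = 163,700 mL.

164 L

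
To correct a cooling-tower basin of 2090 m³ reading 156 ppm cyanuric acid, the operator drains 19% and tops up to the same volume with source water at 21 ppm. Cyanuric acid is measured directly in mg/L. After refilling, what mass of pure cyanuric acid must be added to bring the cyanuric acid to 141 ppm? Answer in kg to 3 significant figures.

22.3 kg

Volume: 2090 m³ = 2,090,000 L.
After draining 19% and refilling: 156 × 0.81 + 21 × 0.19 = 130.35 ppm.
Deficit to target: 141 − 130.35 = 10.65 mg/L.
Mass: 10.65 mg/L × 2,090,000 L = 22,260 g cyanuric acid.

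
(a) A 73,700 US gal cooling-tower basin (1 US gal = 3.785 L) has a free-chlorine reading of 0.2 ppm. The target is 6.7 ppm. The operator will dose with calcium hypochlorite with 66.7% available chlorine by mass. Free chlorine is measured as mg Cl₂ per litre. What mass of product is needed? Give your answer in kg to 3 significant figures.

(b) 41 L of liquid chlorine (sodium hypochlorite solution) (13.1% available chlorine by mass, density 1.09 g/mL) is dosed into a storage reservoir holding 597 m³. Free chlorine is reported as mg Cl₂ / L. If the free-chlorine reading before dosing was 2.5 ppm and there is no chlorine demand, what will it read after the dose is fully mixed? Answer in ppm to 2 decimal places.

(a) Volume: 73,700 US gal × 3.785 L/gal = 278,954 L.
(a) Chlorine deficit: 6.7 − 0.2 = 6.5 ppm = 6.5 mg/L as Cl₂.
(a) Cl₂ equivalent needed: 6.5 mg/L × 278,954 L = 1,813,000 mg = 1813 g.
(a) Product at 66.7% available chlorine: 1813 / 0.667 = 2718 g.

(b) Volume: 597 m³ = 597,000 L.
(b) Mass of solution: 41 L × 1000 mL/L × 1.09 g/mL = 44,690 g.
(b) Available chlorine delivered: 44,690 g × 0.131 = 5854 g as Cl₂.
(b) Concentration rise: 5854 g / 597,000 L = 9.806 mg/L = 9.81 ppm.
(b) Final FC: 2.5 + 9.81 = 12.31 ppm.

(a) 2.72 kg; (b) 12.31 ppm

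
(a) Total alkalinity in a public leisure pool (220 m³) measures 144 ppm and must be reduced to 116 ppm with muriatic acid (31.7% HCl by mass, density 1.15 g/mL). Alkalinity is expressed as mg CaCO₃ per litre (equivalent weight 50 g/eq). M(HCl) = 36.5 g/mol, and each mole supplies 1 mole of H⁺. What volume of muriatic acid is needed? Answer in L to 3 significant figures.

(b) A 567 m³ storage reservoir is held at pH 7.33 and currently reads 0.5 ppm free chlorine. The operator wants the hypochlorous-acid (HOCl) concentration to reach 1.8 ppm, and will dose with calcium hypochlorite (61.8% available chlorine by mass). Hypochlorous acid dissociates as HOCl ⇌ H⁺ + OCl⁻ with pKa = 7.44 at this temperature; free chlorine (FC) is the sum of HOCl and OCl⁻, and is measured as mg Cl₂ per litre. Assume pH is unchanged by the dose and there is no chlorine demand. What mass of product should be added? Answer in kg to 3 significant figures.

(a) Volume: 220 m³ = 220,000 L.
(a) Alkalinity to neutralize: (144 − 116) = 28 mg/L as CaCO₃ × 220,000 L = 6160 g as CaCO₃.
(a) Equivalents of H⁺ required: 6160 ÷ 50 g/eq = 123.2 eq = 123.2 mol HCl.
(a) Mass of HCl: 123.2 × 36.5 = 4497 g.
(a) Mass of 31.7% solution: 4497 / 0.317 = 14,190 g.
(a) Volume: 14,190 g ÷ 1.15 g/mL = 12,340 mL.

(b) Volume: 567 m³ = 567,000 L.
(b) [OCl⁻]/[HOCl] = 10^(pH − pKa) = 10^(7.33 − 7.44) = 0.7762; fraction as HOCl = 1/(1 + 0.7762) = 0.563.
(b) Free chlorine required for 1.8 ppm HOCl: 1.8 / 0.563 = 3.197 ppm.
(b) FC to add: 3.197 − 0.5 = 2.697 mg/L as Cl₂.
(b) Cl₂ equivalent: 2.697 mg/L × 567,000 L = 1529 g.
(b) Product at 61.8% available Cl: 1529 / 0.618 = 2475 g.

(a) 12.3 L; (b) 2.47 kg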